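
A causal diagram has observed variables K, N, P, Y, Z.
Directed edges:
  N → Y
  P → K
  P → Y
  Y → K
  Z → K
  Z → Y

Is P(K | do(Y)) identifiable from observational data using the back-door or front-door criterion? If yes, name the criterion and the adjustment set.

desc(Y)\{Y}={K}; candidates ⊆ {N,P,Z}.
size 0: {}; under {} Y still reaches {K,N,P,Z} ∋ K.
size 1: {N}, {P}, {Z}; under {N} Y still reaches {K,P,Z} ∋ K.
{P,Z}: Y⊥K given {P,Z} in G with Y→· removed — back-door holds.
P(K|do(Y)) = Σ_{P,Z} P(K|Y,P,Z)·P(P,Z).

P(K|do(Y)): backdoor, adjust for {P, Z}.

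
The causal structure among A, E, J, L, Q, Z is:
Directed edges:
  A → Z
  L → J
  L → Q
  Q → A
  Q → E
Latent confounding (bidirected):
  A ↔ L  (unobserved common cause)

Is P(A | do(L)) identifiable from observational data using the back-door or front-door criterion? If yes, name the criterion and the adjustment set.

desc(L)\{L}={A,E,J,Q,Z}; candidates ⊆ {—}.
L↔A: latent back-door arc(s) into L.
size 0: {}; under {} L still reaches {A,Z} ∋ A.
L↔A cannot be blocked by any observed set — no back-door set.
{Q}: (i) intercepts every directed L→A path; (ii) no back-door L→{Q}; (iii) {L} blocks every back-door {Q}→A. Front-door holds.
P(A|do(L)) = Σ_{Q} P(Q|L) Σ_{L'} P(A|Q,L')P(L').

P(A|do(L)): frontdoor, adjust for {Q}.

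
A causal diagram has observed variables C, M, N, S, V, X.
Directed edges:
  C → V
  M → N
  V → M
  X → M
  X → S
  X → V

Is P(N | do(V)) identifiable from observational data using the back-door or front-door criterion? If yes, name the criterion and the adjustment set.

P(N|do(V)): backdoor, adjust for {X}.

desc(V)\{V}={M,N}; candidates ⊆ {C,S,X}.
size 0: {}; under {} V still reaches {C,M,N,S,X} ∋ N.
{X}: V⊥N given {X} in G with V→· removed — back-door holds.
P(N|do(V)) = Σ_{X} P(N|V,X)·P(X).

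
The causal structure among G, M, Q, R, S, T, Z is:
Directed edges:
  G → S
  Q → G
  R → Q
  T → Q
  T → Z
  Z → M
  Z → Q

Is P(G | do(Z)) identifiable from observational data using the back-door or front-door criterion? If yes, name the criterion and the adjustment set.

desc(Z)\{Z}={G,M,Q,S}; candidates ⊆ {R,T}.
size 0: {}; under {} Z still reaches {G,Q,S,T} ∋ G.
{T}: Z⊥G given {T} in G with Z→· removed — back-door holds.
P(G|do(Z)) = Σ_{T} P(G|Z,T)·P(T).

P(G|do(Z)): backdoor, adjust for {T}.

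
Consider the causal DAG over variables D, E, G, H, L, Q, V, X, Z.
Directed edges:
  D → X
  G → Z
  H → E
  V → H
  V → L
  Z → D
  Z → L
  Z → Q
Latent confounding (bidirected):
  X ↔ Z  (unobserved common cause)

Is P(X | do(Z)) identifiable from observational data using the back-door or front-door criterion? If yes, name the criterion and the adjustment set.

P(X|do(Z)): frontdoor, adjust for {D}.

desc(Z)\{Z}={D,L,Q,X}; candidates ⊆ {E,G,H,V}.
Z↔X: latent back-door arc(s) into Z.
size 0: {}; under {} Z still reaches {G,X} ∋ X.
size 1: {E}, {G}, {H} …(+1); under {E} Z still reaches {G,X} ∋ X.
size 2: {E,G}, {E,H}, {E,V} …(+3); under {E,G} Z still reaches {X} ∋ X.
Z↔X cannot be blocked by any observed set — no back-door set.
{D}: (i) intercepts every directed Z→X path; (ii) no back-door Z→{D}; (iii) {Z} blocks every back-door {D}→X. Front-door holds.
P(X|do(Z)) = Σ_{D} P(D|Z) Σ_{Z'} P(X|D,Z')P(Z').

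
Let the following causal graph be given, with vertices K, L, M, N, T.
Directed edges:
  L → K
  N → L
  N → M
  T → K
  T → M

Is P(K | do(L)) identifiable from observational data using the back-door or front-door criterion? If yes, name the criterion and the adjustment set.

desc(L)\{L}={K}; candidates ⊆ {M,N,T}.
∅: L⊥K given ∅ in G with L→· removed — back-door holds.
P(K|do(L)) = P(K|L) — no adjustment needed.

P(K|do(L)): backdoor, adjust for ∅.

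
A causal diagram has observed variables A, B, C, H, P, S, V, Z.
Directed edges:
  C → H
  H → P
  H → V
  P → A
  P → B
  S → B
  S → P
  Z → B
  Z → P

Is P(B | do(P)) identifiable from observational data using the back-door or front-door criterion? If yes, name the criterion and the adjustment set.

desc(P)\{P}={A,B}; candidates ⊆ {C,H,S,V,Z}.
size 0: {}; under {} P still reaches {B,C,H,S,V,Z} ∋ B.
size 1: {C}, {H}, {S} …(+2); under {C} P still reaches {B,H,S,V,Z} ∋ B.
{S,Z}: P⊥B given {S,Z} in G with P→· removed — back-door holds.
P(B|do(P)) = Σ_{S,Z} P(B|P,S,Z)·P(S,Z).

P(B|do(P)): backdoor, adjust for {S, Z}.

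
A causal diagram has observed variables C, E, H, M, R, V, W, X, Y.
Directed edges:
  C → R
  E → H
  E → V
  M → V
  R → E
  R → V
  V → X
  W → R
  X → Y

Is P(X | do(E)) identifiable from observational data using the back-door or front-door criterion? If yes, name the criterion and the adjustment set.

P(X|do(E)): backdoor, adjust for {R}.

desc(E)\{E}={H,V,X,Y}; candidates ⊆ {C,M,R,W}.
size 0: {}; under {} E still reaches {C,R,V,W,X,Y} ∋ X.
{R}: E⊥X given {R} in G with E→· removed — back-door holds.
P(X|do(E)) = Σ_{R} P(X|E,R)·P(R).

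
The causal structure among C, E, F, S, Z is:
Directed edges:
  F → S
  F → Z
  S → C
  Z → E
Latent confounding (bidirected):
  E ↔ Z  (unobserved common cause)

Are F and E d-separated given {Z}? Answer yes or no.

Bayes-Ball from F | {Z} reaches {C,E,S}.
E ∈ reach(F|{Z}) ⇒ F ⊥̸ E | {Z}.

No — F and E are d-connected given {Z}.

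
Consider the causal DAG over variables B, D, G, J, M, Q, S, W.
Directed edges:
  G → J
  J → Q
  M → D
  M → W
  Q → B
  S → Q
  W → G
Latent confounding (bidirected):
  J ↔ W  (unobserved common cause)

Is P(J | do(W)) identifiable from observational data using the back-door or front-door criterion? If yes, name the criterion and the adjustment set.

P(J|do(W)): frontdoor, adjust for {G}.

desc(W)\{W}={B,G,J,Q}; candidates ⊆ {D,M,S}.
W↔J: latent back-door arc(s) into W.
size 0: {}; under {} W still reaches {B,D,J,M,Q} ∋ J.
size 1: {D}, {M}, {S}; under {D} W still reaches {B,J,M,Q} ∋ J.
size 2: {D,M}, {D,S}, {M,S}; under {D,M} W still reaches {B,J,Q} ∋ J.
W↔J cannot be blocked by any observed set — no back-door set.
{G}: (i) intercepts every directed W→J path; (ii) no back-door W→{G}; (iii) {W} blocks every back-door {G}→J. Front-door holds.
P(J|do(W)) = Σ_{G} P(G|W) Σ_{W'} P(J|G,W')P(W').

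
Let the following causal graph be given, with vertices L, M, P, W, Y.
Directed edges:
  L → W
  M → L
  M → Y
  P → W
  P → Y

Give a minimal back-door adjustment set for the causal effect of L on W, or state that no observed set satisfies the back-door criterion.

desc(L)\{L}={W}; candidates ⊆ {M,P,Y}.
∅: L⊥W given ∅ in G with L→· removed — back-door holds.

L→W: minimal back-door set ∅.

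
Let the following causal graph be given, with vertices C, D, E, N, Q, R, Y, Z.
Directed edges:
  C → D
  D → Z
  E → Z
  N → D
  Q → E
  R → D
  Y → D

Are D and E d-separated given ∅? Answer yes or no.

Yes — D ⊥ E | ∅.

Bayes-Ball from D | ∅ reaches {C,N,R,Y,Z}.
E ∉ reach(D|∅) ⇒ D ⊥ E | ∅.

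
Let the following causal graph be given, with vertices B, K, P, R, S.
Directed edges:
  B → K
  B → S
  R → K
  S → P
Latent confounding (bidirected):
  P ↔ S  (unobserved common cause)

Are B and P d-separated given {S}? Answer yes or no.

Bayes-Ball from B | {S} reaches {K,P}.
P ∈ reach(B|{S}) ⇒ B ⊥̸ P | {S}.

No — B and P are d-connected given {S}.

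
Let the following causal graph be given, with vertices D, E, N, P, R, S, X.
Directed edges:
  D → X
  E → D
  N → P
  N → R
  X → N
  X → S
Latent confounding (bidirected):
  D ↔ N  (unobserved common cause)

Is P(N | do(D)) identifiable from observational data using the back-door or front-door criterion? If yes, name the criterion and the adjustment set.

P(N|do(D)): frontdoor, adjust for {X}.

desc(D)\{D}={N,P,R,S,X}; candidates ⊆ {E}.
D↔N: latent back-door arc(s) into D.
size 0: {}; under {} D still reaches {E,N,P,R} ∋ N.
size 1: {E}; under {E} D still reaches {N,P,R} ∋ N.
D↔N cannot be blocked by any observed set — no back-door set.
{X}: (i) intercepts every directed D→N path; (ii) no back-door D→{X}; (iii) {D} blocks every back-door {X}→N. Front-door holds.
P(N|do(D)) = Σ_{X} P(X|D) Σ_{D'} P(N|X,D')P(D').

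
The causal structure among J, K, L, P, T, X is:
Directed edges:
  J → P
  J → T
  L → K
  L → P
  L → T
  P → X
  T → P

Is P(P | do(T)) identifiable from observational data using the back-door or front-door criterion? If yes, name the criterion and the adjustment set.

desc(T)\{T}={P,X}; candidates ⊆ {J,K,L}.
size 0: {}; under {} T still reaches {J,K,L,P,X} ∋ P.
size 1: {J}, {K}, {L}; under {J} T still reaches {K,L,P,X} ∋ P.
{J,L}: T⊥P given {J,L} in G with T→· removed — back-door holds.
P(P|do(T)) = Σ_{J,L} P(P|T,J,L)·P(J,L).

P(P|do(T)): backdoor, adjust for {J, L}.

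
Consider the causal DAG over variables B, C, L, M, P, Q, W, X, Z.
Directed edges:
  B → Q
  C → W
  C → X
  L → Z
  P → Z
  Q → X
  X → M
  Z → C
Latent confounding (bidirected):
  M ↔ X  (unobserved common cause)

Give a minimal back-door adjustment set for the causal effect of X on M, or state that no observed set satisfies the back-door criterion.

desc(X)\{X}={M}; candidates ⊆ {B,C,L,P,Q,W,Z}.
X↔M: latent back-door arc(s) into X.
size 0: {}; under {} X still reaches {B,C,L,M,P,Q,W,Z} ∋ M.
size 1: {B}, {C}, {L} …(+4); under {B} X still reaches {C,L,M,P,Q,W,Z} ∋ M.
size 2: {B,C}, {B,L}, {B,P} …(+18); under {B,C} X still reaches {M,Q} ∋ M.
X↔M cannot be blocked by any observed set — no back-door set.

X→M: no observed back-door set.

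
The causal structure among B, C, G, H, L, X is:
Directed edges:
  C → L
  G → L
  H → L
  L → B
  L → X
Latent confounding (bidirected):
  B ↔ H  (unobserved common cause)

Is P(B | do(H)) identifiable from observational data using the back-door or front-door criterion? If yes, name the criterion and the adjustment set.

P(B|do(H)): frontdoor, adjust for {L}.

desc(H)\{H}={B,L,X}; candidates ⊆ {C,G}.
H↔B: latent back-door arc(s) into H.
size 0: {}; under {} H still reaches {B} ∋ B.
size 1: {C}, {G}; under {C} H still reaches {B} ∋ B.
size 2: {C,G}; under {C,G} H still reaches {B} ∋ B.
H↔B cannot be blocked by any observed set — no back-door set.
{L}: (i) intercepts every directed H→B path; (ii) no back-door H→{L}; (iii) {H} blocks every back-door {L}→B. Front-door holds.
P(B|do(H)) = Σ_{L} P(L|H) Σ_{H'} P(B|L,H')P(H').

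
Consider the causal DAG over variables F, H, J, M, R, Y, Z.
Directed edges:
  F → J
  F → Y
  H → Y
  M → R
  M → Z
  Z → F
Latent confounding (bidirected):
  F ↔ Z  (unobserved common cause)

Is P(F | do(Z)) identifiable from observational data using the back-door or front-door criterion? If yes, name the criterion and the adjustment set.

desc(Z)\{Z}={F,J,Y}; candidates ⊆ {H,M,R}.
Z↔F: latent back-door arc(s) into Z.
size 0: {}; under {} Z still reaches {F,J,M,R,Y} ∋ F.
size 1: {H}, {M}, {R}; under {H} Z still reaches {F,J,M,R,Y} ∋ F.
size 2: {H,M}, {H,R}, {M,R}; under {H,M} Z still reaches {F,J,Y} ∋ F.
Z↔F cannot be blocked by any observed set — no back-door set.
No mediator lies on a directed Z→…→F path.
Neither criterion identifies P(F|do(Z)) in this graph.

P(F|do(Z)): not identifiable (no BD/FD set).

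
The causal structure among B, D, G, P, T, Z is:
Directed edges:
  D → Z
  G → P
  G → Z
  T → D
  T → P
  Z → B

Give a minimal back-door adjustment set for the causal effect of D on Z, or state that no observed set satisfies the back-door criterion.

D→Z: minimal back-door set ∅.

desc(D)\{D}={B,Z}; candidates ⊆ {G,P,T}.
∅: D⊥Z given ∅ in G with D→· removed — back-door holds.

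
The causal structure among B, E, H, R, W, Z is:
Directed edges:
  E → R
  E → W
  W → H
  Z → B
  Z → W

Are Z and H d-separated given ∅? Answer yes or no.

No — Z and H are d-connected given ∅.

Bayes-Ball from Z | ∅ reaches {B,H,W}.
H ∈ reach(Z|∅) ⇒ Z ⊥̸ H | ∅.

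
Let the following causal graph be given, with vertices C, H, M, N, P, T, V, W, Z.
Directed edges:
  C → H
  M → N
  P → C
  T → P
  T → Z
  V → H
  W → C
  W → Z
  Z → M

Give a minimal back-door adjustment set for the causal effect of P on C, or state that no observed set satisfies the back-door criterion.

desc(P)\{P}={C,H}; candidates ⊆ {M,N,T,V,W,Z}.
∅: P⊥C given ∅ in G with P→· removed — back-door holds.

P→C: minimal back-door set ∅.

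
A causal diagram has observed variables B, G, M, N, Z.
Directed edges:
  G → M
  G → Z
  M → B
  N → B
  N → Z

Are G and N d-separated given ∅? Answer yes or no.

Yes — G ⊥ N | ∅.

Bayes-Ball from G | ∅ reaches {B,M,Z}.
N ∉ reach(G|∅) ⇒ G ⊥ N | ∅.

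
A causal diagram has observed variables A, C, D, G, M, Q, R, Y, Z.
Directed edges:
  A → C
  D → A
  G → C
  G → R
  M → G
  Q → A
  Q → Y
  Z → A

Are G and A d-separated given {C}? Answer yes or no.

Bayes-Ball from G | {C} reaches {A,D,M,Q,R,Y,Z}.
A ∈ reach(G|{C}) ⇒ G ⊥̸ A | {C}.

No — G and A are d-connected given {C}.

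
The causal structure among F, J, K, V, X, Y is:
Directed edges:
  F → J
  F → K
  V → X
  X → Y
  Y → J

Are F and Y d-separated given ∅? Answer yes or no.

Yes — F ⊥ Y | ∅.

Bayes-Ball from F | ∅ reaches {J,K}.
Y ∉ reach(F|∅) ⇒ F ⊥ Y | ∅.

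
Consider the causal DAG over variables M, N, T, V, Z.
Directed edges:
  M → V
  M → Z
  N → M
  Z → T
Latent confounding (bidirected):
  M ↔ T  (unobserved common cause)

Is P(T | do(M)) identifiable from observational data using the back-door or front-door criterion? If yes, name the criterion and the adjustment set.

desc(M)\{M}={T,V,Z}; candidates ⊆ {N}.
M↔T: latent back-door arc(s) into M.
size 0: {}; under {} M still reaches {N,T} ∋ T.
size 1: {N}; under {N} M still reaches {T} ∋ T.
M↔T cannot be blocked by any observed set — no back-door set.
{Z}: (i) intercepts every directed M→T path; (ii) no back-door M→{Z}; (iii) {M} blocks every back-door {Z}→T. Front-door holds.
P(T|do(M)) = Σ_{Z} P(Z|M) Σ_{M'} P(T|Z,M')P(M').

P(T|do(M)): frontdoor, adjust for {Z}.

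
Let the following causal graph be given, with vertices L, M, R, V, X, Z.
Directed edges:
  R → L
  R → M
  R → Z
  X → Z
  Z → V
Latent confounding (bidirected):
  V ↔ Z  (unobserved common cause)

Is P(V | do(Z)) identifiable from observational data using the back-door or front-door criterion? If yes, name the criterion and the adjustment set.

desc(Z)\{Z}={V}; candidates ⊆ {L,M,R,X}.
Z↔V: latent back-door arc(s) into Z.
size 0: {}; under {} Z still reaches {L,M,R,V,X} ∋ V.
size 1: {L}, {M}, {R} …(+1); under {L} Z still reaches {M,R,V,X} ∋ V.
size 2: {L,M}, {L,R}, {L,X} …(+3); under {L,M} Z still reaches {R,V,X} ∋ V.
Z↔V cannot be blocked by any observed set — no back-door set.
No mediator lies on a directed Z→…→V path.
Neither criterion identifies P(V|do(Z)) in this graph.

P(V|do(Z)): not identifiable (no BD/FD set).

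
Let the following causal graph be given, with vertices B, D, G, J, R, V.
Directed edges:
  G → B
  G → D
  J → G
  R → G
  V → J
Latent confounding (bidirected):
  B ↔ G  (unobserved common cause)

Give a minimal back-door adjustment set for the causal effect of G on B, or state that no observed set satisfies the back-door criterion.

desc(G)\{G}={B,D}; candidates ⊆ {J,R,V}.
G↔B: latent back-door arc(s) into G.
size 0: {}; under {} G still reaches {B,J,R,V} ∋ B.
size 1: {J}, {R}, {V}; under {J} G still reaches {B,R} ∋ B.
size 2: {J,R}, {J,V}, {R,V}; under {J,R} G still reaches {B} ∋ B.
G↔B cannot be blocked by any observed set — no back-door set.

G→B: no observed back-door set.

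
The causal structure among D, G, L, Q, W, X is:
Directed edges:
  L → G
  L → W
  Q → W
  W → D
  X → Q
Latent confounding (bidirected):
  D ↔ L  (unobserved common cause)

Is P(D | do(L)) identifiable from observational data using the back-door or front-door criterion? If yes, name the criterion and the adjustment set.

desc(L)\{L}={D,G,W}; candidates ⊆ {Q,X}.
L↔D: latent back-door arc(s) into L.
size 0: {}; under {} L still reaches {D} ∋ D.
size 1: {Q}, {X}; under {Q} L still reaches {D} ∋ D.
size 2: {Q,X}; under {Q,X} L still reaches {D} ∋ D.
L↔D cannot be blocked by any observed set — no back-door set.
{W}: (i) intercepts every directed L→D path; (ii) no back-door L→{W}; (iii) {L} blocks every back-door {W}→D. Front-door holds.
P(D|do(L)) = Σ_{W} P(W|L) Σ_{L'} P(D|W,L')P(L').

P(D|do(L)): frontdoor, adjust for {W}.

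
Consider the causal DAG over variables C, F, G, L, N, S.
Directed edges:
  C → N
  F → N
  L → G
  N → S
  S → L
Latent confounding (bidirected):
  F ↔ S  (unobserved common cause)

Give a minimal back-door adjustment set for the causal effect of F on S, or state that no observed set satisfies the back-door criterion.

desc(F)\{F}={G,L,N,S}; candidates ⊆ {C}.
F↔S: latent back-door arc(s) into F.
size 0: {}; under {} F still reaches {G,L,S} ∋ S.
size 1: {C}; under {C} F still reaches {G,L,S} ∋ S.
F↔S cannot be blocked by any observed set — no back-door set.

F→S: no observed back-door set.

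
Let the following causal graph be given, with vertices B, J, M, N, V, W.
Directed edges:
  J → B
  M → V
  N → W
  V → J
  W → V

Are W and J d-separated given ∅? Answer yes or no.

No — W and J are d-connected given ∅.

Bayes-Ball from W | ∅ reaches {B,J,N,V}.
J ∈ reach(W|∅) ⇒ W ⊥̸ J | ∅.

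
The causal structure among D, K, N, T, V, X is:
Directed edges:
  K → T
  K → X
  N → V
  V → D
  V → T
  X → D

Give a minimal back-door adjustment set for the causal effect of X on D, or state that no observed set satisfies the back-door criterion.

desc(X)\{X}={D}; candidates ⊆ {K,N,T,V}.
∅: X⊥D given ∅ in G with X→· removed — back-door holds.

X→D: minimal back-door set ∅.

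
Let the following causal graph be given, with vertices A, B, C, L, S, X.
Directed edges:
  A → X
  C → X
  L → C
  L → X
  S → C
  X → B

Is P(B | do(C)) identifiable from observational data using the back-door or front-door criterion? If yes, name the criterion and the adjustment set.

desc(C)\{C}={B,X}; candidates ⊆ {A,L,S}.
size 0: {}; under {} C still reaches {B,L,S,X} ∋ B.
{L}: C⊥B given {L} in G with C→· removed — back-door holds.
P(B|do(C)) = Σ_{L} P(B|C,L)·P(L).

P(B|do(C)): backdoor, adjust for {L}.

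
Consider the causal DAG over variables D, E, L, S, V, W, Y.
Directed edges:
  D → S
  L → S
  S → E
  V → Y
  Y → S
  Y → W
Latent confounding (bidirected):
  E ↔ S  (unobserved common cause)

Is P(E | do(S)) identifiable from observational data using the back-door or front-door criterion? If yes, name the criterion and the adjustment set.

P(E|do(S)): not identifiable (no BD/FD set).

desc(S)\{S}={E}; candidates ⊆ {D,L,V,W,Y}.
S↔E: latent back-door arc(s) into S.
size 0: {}; under {} S still reaches {D,E,L,V,W,Y} ∋ E.
size 1: {D}, {L}, {V} …(+2); under {D} S still reaches {E,L,V,W,Y} ∋ E.
size 2: {D,L}, {D,V}, {D,W} …(+7); under {D,L} S still reaches {E,V,W,Y} ∋ E.
S↔E cannot be blocked by any observed set — no back-door set.
No mediator lies on a directed S→…→E path.
Neither criterion identifies P(E|do(S)) in this graph.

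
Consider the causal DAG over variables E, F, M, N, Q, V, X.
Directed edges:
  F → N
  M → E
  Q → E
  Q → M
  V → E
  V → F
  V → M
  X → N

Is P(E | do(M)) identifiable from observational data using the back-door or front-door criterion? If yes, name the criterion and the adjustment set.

P(E|do(M)): backdoor, adjust for {Q, V}.

desc(M)\{M}={E}; candidates ⊆ {F,N,Q,V,X}.
size 0: {}; under {} M still reaches {E,F,N,Q,V} ∋ E.
size 1: {F}, {N}, {Q} …(+2); under {F} M still reaches {E,Q,V} ∋ E.
{Q,V}: M⊥E given {Q,V} in G with M→· removed — back-door holds.
P(E|do(M)) = Σ_{Q,V} P(E|M,Q,V)·P(Q,V).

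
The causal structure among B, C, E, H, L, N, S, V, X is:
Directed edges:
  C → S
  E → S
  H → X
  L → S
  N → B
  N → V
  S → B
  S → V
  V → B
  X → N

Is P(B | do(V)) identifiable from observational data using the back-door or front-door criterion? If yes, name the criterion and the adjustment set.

P(B|do(V)): backdoor, adjust for {N, S}.

desc(V)\{V}={B}; candidates ⊆ {C,E,H,L,N,S,X}.
size 0: {}; under {} V still reaches {B,C,E,H,L,N,S,X} ∋ B.
size 1: {C}, {E}, {H} …(+4); under {C} V still reaches {B,E,H,L,N,S,X} ∋ B.
{N,S}: V⊥B given {N,S} in G with V→· removed — back-door holds.
P(B|do(V)) = Σ_{N,S} P(B|V,N,S)·P(N,S).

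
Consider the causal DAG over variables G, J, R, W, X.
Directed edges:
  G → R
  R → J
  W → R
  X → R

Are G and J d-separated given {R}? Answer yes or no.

Bayes-Ball from G | {R} reaches {W,X}.
J ∉ reach(G|{R}) ⇒ G ⊥ J | {R}.

Yes — G ⊥ J | {R}.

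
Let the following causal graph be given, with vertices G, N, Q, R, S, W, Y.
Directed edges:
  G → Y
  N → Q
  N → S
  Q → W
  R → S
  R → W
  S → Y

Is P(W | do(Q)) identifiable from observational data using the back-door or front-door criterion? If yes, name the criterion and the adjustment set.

P(W|do(Q)): backdoor, adjust for ∅.

desc(Q)\{Q}={W}; candidates ⊆ {G,N,R,S,Y}.
∅: Q⊥W given ∅ in G with Q→· removed — back-door holds.
P(W|do(Q)) = P(W|Q) — no adjustment needed.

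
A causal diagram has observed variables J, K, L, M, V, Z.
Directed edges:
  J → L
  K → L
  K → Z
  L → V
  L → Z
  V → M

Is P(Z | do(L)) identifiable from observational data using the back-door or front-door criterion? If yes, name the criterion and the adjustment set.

P(Z|do(L)): backdoor, adjust for {K}.

desc(L)\{L}={M,V,Z}; candidates ⊆ {J,K}.
size 0: {}; under {} L still reaches {J,K,Z} ∋ Z.
{K}: L⊥Z given {K} in G with L→· removed — back-door holds.
P(Z|do(L)) = Σ_{K} P(Z|L,K)·P(K).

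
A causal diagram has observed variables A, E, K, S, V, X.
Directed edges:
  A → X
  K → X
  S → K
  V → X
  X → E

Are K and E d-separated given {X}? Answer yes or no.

Bayes-Ball from K | {X} reaches {A,S,V}.
E ∉ reach(K|{X}) ⇒ K ⊥ E | {X}.

Yes — K ⊥ E | {X}.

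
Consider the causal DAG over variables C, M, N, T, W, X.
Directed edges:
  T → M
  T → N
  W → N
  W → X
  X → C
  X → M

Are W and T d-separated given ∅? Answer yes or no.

Yes — W ⊥ T | ∅.

Bayes-Ball from W | ∅ reaches {C,M,N,X}.
T ∉ reach(W|∅) ⇒ W ⊥ T | ∅.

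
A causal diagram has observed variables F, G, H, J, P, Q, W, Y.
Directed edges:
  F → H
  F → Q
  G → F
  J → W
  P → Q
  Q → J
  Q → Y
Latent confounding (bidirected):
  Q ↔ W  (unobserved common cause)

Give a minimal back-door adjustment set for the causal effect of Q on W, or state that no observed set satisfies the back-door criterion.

desc(Q)\{Q}={J,W,Y}; candidates ⊆ {F,G,H,P}.
Q↔W: latent back-door arc(s) into Q.
size 0: {}; under {} Q still reaches {F,G,H,P,W} ∋ W.
size 1: {F}, {G}, {H} …(+1); under {F} Q still reaches {P,W} ∋ W.
size 2: {F,G}, {F,H}, {F,P} …(+3); under {F,G} Q still reaches {P,W} ∋ W.
Q↔W cannot be blocked by any observed set — no back-door set.

Q→W: no observed back-door set.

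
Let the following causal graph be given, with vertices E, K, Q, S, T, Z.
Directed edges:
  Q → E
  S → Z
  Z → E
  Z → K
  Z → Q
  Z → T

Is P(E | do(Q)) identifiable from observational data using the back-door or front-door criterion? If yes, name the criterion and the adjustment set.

P(E|do(Q)): backdoor, adjust for {Z}.

desc(Q)\{Q}={E}; candidates ⊆ {K,S,T,Z}.
size 0: {}; under {} Q still reaches {E,K,S,T,Z} ∋ E.
{Z}: Q⊥E given {Z} in G with Q→· removed — back-door holds.
P(E|do(Q)) = Σ_{Z} P(E|Q,Z)·P(Z).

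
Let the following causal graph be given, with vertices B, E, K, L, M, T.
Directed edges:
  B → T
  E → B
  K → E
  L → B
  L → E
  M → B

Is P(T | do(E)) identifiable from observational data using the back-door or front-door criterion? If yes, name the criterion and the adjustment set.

P(T|do(E)): backdoor, adjust for {L}.

desc(E)\{E}={B,T}; candidates ⊆ {K,L,M}.
size 0: {}; under {} E still reaches {B,K,L,T} ∋ T.
{L}: E⊥T given {L} in G with E→· removed — back-door holds.
P(T|do(E)) = Σ_{L} P(T|E,L)·P(L).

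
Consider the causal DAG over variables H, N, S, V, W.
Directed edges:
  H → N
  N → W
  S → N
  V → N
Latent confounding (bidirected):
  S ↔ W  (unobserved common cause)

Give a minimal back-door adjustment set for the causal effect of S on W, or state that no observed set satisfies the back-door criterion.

desc(S)\{S}={N,W}; candidates ⊆ {H,V}.
S↔W: latent back-door arc(s) into S.
size 0: {}; under {} S still reaches {W} ∋ W.
size 1: {H}, {V}; under {H} S still reaches {W} ∋ W.
size 2: {H,V}; under {H,V} S still reaches {W} ∋ W.
S↔W cannot be blocked by any observed set — no back-door set.

S→W: no observed back-door set.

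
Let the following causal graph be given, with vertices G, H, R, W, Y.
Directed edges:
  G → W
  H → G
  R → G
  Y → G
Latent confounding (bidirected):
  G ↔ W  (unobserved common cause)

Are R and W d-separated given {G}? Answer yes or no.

Bayes-Ball from R | {G} reaches {H,W,Y}.
W ∈ reach(R|{G}) ⇒ R ⊥̸ W | {G}.

No — R and W are d-connected given {G}.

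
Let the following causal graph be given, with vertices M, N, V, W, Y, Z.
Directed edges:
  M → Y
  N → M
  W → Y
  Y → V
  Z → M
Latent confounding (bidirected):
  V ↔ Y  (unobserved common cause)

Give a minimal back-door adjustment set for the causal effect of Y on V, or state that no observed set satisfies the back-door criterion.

Y→V: no observed back-door set.

desc(Y)\{Y}={V}; candidates ⊆ {M,N,W,Z}.
Y↔V: latent back-door arc(s) into Y.
size 0: {}; under {} Y still reaches {M,N,V,W,Z} ∋ V.
size 1: {M}, {N}, {W} …(+1); under {M} Y still reaches {V,W} ∋ V.
size 2: {M,N}, {M,W}, {M,Z} …(+3); under {M,N} Y still reaches {V,W} ∋ V.
Y↔V cannot be blocked by any observed set — no back-door set.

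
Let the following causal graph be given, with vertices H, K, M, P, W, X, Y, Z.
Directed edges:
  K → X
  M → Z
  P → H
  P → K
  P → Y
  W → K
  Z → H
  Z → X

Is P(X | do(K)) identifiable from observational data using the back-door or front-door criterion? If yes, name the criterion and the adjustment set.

P(X|do(K)): backdoor, adjust for ∅.

desc(K)\{K}={X}; candidates ⊆ {H,M,P,W,Y,Z}.
∅: K⊥X given ∅ in G with K→· removed — back-door holds.
P(X|do(K)) = P(X|K) — no adjustment needed.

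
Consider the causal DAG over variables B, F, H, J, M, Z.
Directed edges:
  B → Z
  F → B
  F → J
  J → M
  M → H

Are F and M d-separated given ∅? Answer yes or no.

No — F and M are d-connected given ∅.

Bayes-Ball from F | ∅ reaches {B,H,J,M,Z}.
M ∈ reach(F|∅) ⇒ F ⊥̸ M | ∅.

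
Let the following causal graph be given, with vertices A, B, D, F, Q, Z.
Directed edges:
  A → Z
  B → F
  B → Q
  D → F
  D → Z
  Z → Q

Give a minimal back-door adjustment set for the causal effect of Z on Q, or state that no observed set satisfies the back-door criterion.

desc(Z)\{Z}={Q}; candidates ⊆ {A,B,D,F}.
∅: Z⊥Q given ∅ in G with Z→· removed — back-door holds.

Z→Q: minimal back-door set ∅.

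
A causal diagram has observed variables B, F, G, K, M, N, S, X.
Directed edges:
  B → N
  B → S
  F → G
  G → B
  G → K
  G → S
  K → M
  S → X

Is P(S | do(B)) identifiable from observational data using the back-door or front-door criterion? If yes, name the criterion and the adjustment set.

P(S|do(B)): backdoor, adjust for {G}.

desc(B)\{B}={N,S,X}; candidates ⊆ {F,G,K,M}.
size 0: {}; under {} B still reaches {F,G,K,M,S,X} ∋ S.
{G}: B⊥S given {G} in G with B→· removed — back-door holds.
P(S|do(B)) = Σ_{G} P(S|B,G)·P(G).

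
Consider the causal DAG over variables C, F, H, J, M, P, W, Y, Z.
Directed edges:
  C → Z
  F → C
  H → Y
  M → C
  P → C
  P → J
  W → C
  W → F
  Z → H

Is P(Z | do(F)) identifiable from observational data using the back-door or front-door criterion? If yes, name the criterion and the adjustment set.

P(Z|do(F)): backdoor, adjust for {W}.

desc(F)\{F}={C,H,Y,Z}; candidates ⊆ {J,M,P,W}.
size 0: {}; under {} F still reaches {C,H,W,Y,Z} ∋ Z.
{W}: F⊥Z given {W} in G with F→· removed — back-door holds.
P(Z|do(F)) = Σ_{W} P(Z|F,W)·P(W).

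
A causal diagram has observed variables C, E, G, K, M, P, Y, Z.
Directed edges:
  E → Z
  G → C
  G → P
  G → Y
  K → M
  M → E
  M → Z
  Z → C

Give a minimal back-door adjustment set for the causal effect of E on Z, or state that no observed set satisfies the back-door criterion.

E→Z: minimal back-door set {M}.

desc(E)\{E}={C,Z}; candidates ⊆ {G,K,M,P,Y}.
size 0: {}; under {} E still reaches {C,K,M,Z} ∋ Z.
{M}: E⊥Z given {M} in G with E→· removed — back-door holds.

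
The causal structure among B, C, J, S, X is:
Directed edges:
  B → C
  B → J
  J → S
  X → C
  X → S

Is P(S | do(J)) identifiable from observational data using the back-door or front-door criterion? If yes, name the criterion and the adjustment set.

P(S|do(J)): backdoor, adjust for ∅.

desc(J)\{J}={S}; candidates ⊆ {B,C,X}.
∅: J⊥S given ∅ in G with J→· removed — back-door holds.
P(S|do(J)) = P(S|J) — no adjustment needed.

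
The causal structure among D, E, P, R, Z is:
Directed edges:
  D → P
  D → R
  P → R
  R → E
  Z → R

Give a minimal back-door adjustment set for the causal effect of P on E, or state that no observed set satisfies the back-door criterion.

desc(P)\{P}={E,R}; candidates ⊆ {D,Z}.
size 0: {}; under {} P still reaches {D,E,R} ∋ E.
{D}: P⊥E given {D} in G with P→· removed — back-door holds.

P→E: minimal back-door set {D}.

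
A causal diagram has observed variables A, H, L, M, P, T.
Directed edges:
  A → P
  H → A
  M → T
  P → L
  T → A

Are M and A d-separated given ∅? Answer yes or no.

Bayes-Ball from M | ∅ reaches {A,L,P,T}.
A ∈ reach(M|∅) ⇒ M ⊥̸ A | ∅.

No — M and A are d-connected given ∅.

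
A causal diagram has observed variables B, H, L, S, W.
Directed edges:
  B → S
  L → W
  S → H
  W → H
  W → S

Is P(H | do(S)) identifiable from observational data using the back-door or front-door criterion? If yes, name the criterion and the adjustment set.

P(H|do(S)): backdoor, adjust for {W}.

desc(S)\{S}={H}; candidates ⊆ {B,L,W}.
size 0: {}; under {} S still reaches {B,H,L,W} ∋ H.
{W}: S⊥H given {W} in G with S→· removed — back-door holds.
P(H|do(S)) = Σ_{W} P(H|S,W)·P(W).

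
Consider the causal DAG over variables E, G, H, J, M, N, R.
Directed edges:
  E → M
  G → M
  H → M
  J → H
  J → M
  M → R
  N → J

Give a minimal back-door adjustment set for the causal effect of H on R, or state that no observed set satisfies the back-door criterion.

H→R: minimal back-door set {J}.

desc(H)\{H}={M,R}; candidates ⊆ {E,G,J,N}.
size 0: {}; under {} H still reaches {J,M,N,R} ∋ R.
{J}: H⊥R given {J} in G with H→· removed — back-door holds.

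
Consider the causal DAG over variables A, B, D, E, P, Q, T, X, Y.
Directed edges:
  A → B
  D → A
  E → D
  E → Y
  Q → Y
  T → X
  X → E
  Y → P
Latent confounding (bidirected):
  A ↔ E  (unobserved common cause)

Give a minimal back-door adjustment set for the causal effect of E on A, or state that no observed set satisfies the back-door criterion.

E→A: no observed back-door set.

desc(E)\{E}={A,B,D,P,Y}; candidates ⊆ {Q,T,X}.
E↔A: latent back-door arc(s) into E.
size 0: {}; under {} E still reaches {A,B,T,X} ∋ A.
size 1: {Q}, {T}, {X}; under {Q} E still reaches {A,B,T,X} ∋ A.
size 2: {Q,T}, {Q,X}, {T,X}; under {Q,T} E still reaches {A,B,X} ∋ A.
E↔A cannot be blocked by any observed set — no back-door set.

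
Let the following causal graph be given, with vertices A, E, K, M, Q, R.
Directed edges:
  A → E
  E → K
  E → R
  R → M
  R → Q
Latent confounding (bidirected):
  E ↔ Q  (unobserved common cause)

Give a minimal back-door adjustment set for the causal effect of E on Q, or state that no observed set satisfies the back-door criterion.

E→Q: no observed back-door set.

desc(E)\{E}={K,M,Q,R}; candidates ⊆ {A}.
E↔Q: latent back-door arc(s) into E.
size 0: {}; under {} E still reaches {A,Q} ∋ Q.
size 1: {A}; under {A} E still reaches {Q} ∋ Q.
E↔Q cannot be blocked by any observed set — no back-door set.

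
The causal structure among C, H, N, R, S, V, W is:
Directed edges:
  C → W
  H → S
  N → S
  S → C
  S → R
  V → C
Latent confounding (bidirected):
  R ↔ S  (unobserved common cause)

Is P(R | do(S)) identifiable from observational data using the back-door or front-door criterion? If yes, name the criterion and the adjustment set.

P(R|do(S)): not identifiable (no BD/FD set).

desc(S)\{S}={C,R,W}; candidates ⊆ {H,N,V}.
S↔R: latent back-door arc(s) into S.
size 0: {}; under {} S still reaches {H,N,R} ∋ R.
size 1: {H}, {N}, {V}; under {H} S still reaches {N,R} ∋ R.
size 2: {H,N}, {H,V}, {N,V}; under {H,N} S still reaches {R} ∋ R.
S↔R cannot be blocked by any observed set — no back-door set.
No mediator lies on a directed S→…→R path.
Neither criterion identifies P(R|do(S)) in this graph.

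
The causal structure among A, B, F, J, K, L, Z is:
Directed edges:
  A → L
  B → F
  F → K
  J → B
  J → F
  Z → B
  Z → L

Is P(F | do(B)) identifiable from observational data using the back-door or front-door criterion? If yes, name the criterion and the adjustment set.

P(F|do(B)): backdoor, adjust for {J}.

desc(B)\{B}={F,K}; candidates ⊆ {A,J,L,Z}.
size 0: {}; under {} B still reaches {F,J,K,L,Z} ∋ F.
{J}: B⊥F given {J} in G with B→· removed — back-door holds.
P(F|do(B)) = Σ_{J} P(F|B,J)·P(J).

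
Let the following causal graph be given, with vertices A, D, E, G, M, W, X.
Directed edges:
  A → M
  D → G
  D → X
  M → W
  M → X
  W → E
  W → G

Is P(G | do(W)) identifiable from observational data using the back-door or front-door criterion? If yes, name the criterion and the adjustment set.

P(G|do(W)): backdoor, adjust for ∅.

desc(W)\{W}={E,G}; candidates ⊆ {A,D,M,X}.
∅: W⊥G given ∅ in G with W→· removed — back-door holds.
P(G|do(W)) = P(G|W) — no adjustment needed.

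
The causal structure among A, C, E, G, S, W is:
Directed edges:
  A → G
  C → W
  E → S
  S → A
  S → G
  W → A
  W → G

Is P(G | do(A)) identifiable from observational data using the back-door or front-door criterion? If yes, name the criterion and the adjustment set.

desc(A)\{A}={G}; candidates ⊆ {C,E,S,W}.
size 0: {}; under {} A still reaches {C,E,G,S,W} ∋ G.
size 1: {C}, {E}, {S} …(+1); under {C} A still reaches {E,G,S,W} ∋ G.
{S,W}: A⊥G given {S,W} in G with A→· removed — back-door holds.
P(G|do(A)) = Σ_{S,W} P(G|A,S,W)·P(S,W).

P(G|do(A)): backdoor, adjust for {S, W}.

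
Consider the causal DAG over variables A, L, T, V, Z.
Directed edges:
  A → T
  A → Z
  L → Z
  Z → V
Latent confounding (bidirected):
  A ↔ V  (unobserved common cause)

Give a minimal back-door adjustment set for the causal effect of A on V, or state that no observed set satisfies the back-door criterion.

desc(A)\{A}={T,V,Z}; candidates ⊆ {L}.
A↔V: latent back-door arc(s) into A.
size 0: {}; under {} A still reaches {V} ∋ V.
size 1: {L}; under {L} A still reaches {V} ∋ V.
A↔V cannot be blocked by any observed set — no back-door set.

A→V: no observed back-door set.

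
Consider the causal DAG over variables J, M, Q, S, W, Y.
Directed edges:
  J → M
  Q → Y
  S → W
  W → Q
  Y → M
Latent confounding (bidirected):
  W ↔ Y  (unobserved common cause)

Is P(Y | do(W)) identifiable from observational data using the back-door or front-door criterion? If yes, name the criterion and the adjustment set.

desc(W)\{W}={M,Q,Y}; candidates ⊆ {J,S}.
W↔Y: latent back-door arc(s) into W.
size 0: {}; under {} W still reaches {M,S,Y} ∋ Y.
size 1: {J}, {S}; under {J} W still reaches {M,S,Y} ∋ Y.
size 2: {J,S}; under {J,S} W still reaches {M,Y} ∋ Y.
W↔Y cannot be blocked by any observed set — no back-door set.
{Q}: (i) intercepts every directed W→Y path; (ii) no back-door W→{Q}; (iii) {W} blocks every back-door {Q}→Y. Front-door holds.
P(Y|do(W)) = Σ_{Q} P(Q|W) Σ_{W'} P(Y|Q,W')P(W').

P(Y|do(W)): frontdoor, adjust for {Q}.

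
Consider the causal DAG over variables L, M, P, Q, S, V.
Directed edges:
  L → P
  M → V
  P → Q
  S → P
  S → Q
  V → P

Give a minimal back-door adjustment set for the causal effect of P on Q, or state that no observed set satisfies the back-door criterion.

P→Q: minimal back-door set {S}.

desc(P)\{P}={Q}; candidates ⊆ {L,M,S,V}.
size 0: {}; under {} P still reaches {L,M,Q,S,V} ∋ Q.
{S}: P⊥Q given {S} in G with P→· removed — back-door holds.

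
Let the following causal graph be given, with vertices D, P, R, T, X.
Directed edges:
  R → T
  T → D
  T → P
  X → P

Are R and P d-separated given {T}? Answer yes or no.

Yes — R ⊥ P | {T}.

Bayes-Ball from R | {T} reaches ∅.
P ∉ reach(R|{T}) ⇒ R ⊥ P | {T}.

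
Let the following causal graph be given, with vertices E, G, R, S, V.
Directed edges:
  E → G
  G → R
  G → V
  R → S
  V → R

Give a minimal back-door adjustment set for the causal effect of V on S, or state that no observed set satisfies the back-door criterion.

desc(V)\{V}={R,S}; candidates ⊆ {E,G}.
size 0: {}; under {} V still reaches {E,G,R,S} ∋ S.
{G}: V⊥S given {G} in G with V→· removed — back-door holds.

V→S: minimal back-door set {G}.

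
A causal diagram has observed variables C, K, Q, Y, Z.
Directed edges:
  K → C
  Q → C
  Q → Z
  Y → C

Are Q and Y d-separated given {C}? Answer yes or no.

No — Q and Y are d-connected given {C}.

Bayes-Ball from Q | {C} reaches {K,Y,Z}.
Y ∈ reach(Q|{C}) ⇒ Q ⊥̸ Y | {C}.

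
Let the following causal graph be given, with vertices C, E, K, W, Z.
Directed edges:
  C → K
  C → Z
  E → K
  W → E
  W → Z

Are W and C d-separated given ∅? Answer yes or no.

Bayes-Ball from W | ∅ reaches {E,K,Z}.
C ∉ reach(W|∅) ⇒ W ⊥ C | ∅.

Yes — W ⊥ C | ∅.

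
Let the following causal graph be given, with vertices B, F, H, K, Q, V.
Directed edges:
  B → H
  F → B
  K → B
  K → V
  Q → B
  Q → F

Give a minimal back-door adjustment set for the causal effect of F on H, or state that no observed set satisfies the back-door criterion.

F→H: minimal back-door set {Q}.

desc(F)\{F}={B,H}; candidates ⊆ {K,Q,V}.
size 0: {}; under {} F still reaches {B,H,Q} ∋ H.
{Q}: F⊥H given {Q} in G with F→· removed — back-door holds.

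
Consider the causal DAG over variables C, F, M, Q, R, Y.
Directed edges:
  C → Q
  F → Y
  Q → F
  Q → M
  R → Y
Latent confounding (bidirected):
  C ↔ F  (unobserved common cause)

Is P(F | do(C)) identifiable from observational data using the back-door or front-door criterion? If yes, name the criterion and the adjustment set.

P(F|do(C)): frontdoor, adjust for {Q}.

desc(C)\{C}={F,M,Q,Y}; candidates ⊆ {R}.
C↔F: latent back-door arc(s) into C.
size 0: {}; under {} C still reaches {F,Y} ∋ F.
size 1: {R}; under {R} C still reaches {F,Y} ∋ F.
C↔F cannot be blocked by any observed set — no back-door set.
{Q}: (i) intercepts every directed C→F path; (ii) no back-door C→{Q}; (iii) {C} blocks every back-door {Q}→F. Front-door holds.
P(F|do(C)) = Σ_{Q} P(Q|C) Σ_{C'} P(F|Q,C')P(C').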